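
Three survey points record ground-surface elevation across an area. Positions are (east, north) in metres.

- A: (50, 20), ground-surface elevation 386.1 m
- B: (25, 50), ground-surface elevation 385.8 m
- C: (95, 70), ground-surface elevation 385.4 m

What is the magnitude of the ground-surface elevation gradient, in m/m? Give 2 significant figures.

Taking A as reference: B−A = (-25, 30, -0.3); C−A = (45, 50, -0.7).
Solve a·Δx + b·Δy = Δz: det = (-25)·50 − 45·30 = -2600.
∂z/∂x = [(-0.3)·50 − (-0.7)·30] / -2600 = -0.002308
∂z/∂y = [(-25)·(-0.7) − 45·(-0.3)] / -2600 = -0.01192
|∇f| = √(-0.002308² + -0.01192²) = 0.01214 m/m

0.012 m/m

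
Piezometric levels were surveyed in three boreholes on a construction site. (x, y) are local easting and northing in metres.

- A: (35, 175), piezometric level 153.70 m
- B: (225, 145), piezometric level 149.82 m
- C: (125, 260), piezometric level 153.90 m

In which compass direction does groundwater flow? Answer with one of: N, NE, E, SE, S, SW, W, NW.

Taking A as reference: B−A = (190, -30, -3.88); C−A = (90, 85, +0.20).
Determinant of the coordinate differences = 190·85 − 90·(-30) = 18850.
∂h/∂x = [(-3.88)·85 − (+0.20)·(-30)] / 18850 = -0.01718
∂h/∂y = [190·(+0.20) − 90·(-3.88)] / 18850 = +0.02054
Flow = −∇h = (+0.01718 east, -0.02054 north), which points southeast.

SE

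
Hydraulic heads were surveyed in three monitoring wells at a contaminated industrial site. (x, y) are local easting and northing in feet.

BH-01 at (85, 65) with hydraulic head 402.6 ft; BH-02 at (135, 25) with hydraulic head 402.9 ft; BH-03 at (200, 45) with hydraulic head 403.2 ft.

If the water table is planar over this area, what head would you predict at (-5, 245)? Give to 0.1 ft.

Taking BH-01 as reference: BH-02−BH-01 = (50, -40, +0.3); BH-03−BH-01 = (115, -20, +0.6).
Determinant of the coordinate differences = 50·(-20) − 115·(-40) = 3600.
∂h/∂x = [(+0.3)·(-20) − (+0.6)·(-40)] / 3600 = +0.005000
∂h/∂y = [50·(+0.6) − 115·(+0.3)] / 3600 = -0.001250
h(-5, 245) = 402.6 + (+0.005000)·(-90) + (-0.001250)·(180) = 402.6 -0.450 -0.225 = 401.925 ft.

401.9 ft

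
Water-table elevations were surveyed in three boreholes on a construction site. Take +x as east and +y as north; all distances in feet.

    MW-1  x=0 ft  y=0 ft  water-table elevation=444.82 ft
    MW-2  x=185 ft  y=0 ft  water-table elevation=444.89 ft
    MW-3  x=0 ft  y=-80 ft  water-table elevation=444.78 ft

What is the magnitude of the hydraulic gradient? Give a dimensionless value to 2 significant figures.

0.00063

∂h/∂x = (444.89 − 444.82) / (185 − 0) = +0.0003784
∂h/∂y = (444.78 − 444.82) / (-80 − 0) = +0.0005000
|∇h| = √(0.0003784² + 0.0005000²) = 0.000627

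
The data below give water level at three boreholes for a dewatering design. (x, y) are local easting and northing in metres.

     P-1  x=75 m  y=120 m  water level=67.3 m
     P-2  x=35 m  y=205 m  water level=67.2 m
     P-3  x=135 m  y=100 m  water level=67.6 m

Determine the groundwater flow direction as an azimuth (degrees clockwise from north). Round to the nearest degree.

Differences from P-1: to P-2 (Δx, Δy, Δh) = (-40, 85, -0.1); to P-3 = (60, -20, +0.3).
Solve a·Δx + b·Δy = Δh: det = (-40)·(-20) − 60·85 = -4300.
∂h/∂x = [(-0.1)·(-20) − (+0.3)·85] / -4300 = +0.005465
∂h/∂y = [(-40)·(+0.3) − 60·(-0.1)] / -4300 = +0.001395
Flow direction (−∇h) has components (-0.005465 E, -0.001395 N).
Azimuth = atan2(E, N) = atan2(-0.005465, -0.001395) = 255.7° ≈ 256°.

256°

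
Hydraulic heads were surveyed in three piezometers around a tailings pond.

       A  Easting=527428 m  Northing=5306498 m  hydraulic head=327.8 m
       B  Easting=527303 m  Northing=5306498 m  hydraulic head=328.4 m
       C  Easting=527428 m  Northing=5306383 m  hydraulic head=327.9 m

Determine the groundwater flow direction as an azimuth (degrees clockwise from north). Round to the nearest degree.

∂h/∂x = (328.4 − 327.8) / (527303 − 527428) = -0.004800
∂h/∂y = (327.9 − 327.8) / (5306383 − 5306498) = -0.0008696
Flow direction (−∇h) has components (+0.004800 E, +0.0008696 N).
Azimuth = atan2(E, N) = atan2(+0.004800, +0.0008696) = 79.7° ≈ 080°.

080°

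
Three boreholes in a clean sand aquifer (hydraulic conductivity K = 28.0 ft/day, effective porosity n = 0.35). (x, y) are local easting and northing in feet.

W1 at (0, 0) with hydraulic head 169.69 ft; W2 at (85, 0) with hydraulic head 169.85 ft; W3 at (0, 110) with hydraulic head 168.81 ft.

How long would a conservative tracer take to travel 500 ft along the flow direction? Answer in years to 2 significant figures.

∂h/∂x = (169.85 − 169.69) / (85 − 0) = +0.001882
∂h/∂y = (168.81 − 169.69) / (110 − 0) = -0.008000
|∇h| = √(0.001882² + -0.008000²) = 0.008218
Seepage velocity v = K·i/n = 28.0 × 0.008218 / 0.35 = 0.6574 ft/day.
t = 500 / 0.6574 = 760.6 days = 2.08 years.

2.1 years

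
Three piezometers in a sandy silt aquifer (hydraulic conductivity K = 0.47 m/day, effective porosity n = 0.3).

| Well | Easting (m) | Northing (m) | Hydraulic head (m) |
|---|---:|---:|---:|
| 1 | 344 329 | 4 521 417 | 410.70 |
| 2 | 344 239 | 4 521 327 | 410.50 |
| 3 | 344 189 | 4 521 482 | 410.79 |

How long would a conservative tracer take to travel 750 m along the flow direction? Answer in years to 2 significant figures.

660 years

Taking 1 as reference: 2−1 = (-90, -90, -0.20); 3−1 = (-140, 65, +0.09).
Determinant of the coordinate differences = (-90)·65 − (-140)·(-90) = -18450.
∂h/∂x = [(-0.20)·65 − (+0.09)·(-90)] / -18450 = +0.0002656
∂h/∂y = [(-90)·(+0.09) − (-140)·(-0.20)] / -18450 = +0.001957
|∇h| = √(0.0002656² + 0.001957²) = 0.001975
Seepage velocity v = K·i/n = 0.47 × 0.001975 / 0.3 = 0.003094 m/day.
t = 750 / 0.003094 = 2.424e+05 days = 664 years.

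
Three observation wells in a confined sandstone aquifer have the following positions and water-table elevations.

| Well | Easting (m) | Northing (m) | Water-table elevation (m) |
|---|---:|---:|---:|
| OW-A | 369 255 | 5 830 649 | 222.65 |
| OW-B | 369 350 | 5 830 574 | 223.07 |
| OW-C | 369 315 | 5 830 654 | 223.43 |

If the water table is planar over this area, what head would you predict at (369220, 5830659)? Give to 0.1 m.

Three-point gradient (reference OW-A): Δ to OW-B = (95, -75, +0.42), Δ to OW-C = (60, 5, +0.78).
∂h/∂x = +0.01218, ∂h/∂y = +0.009829 (det = 4975).
h(369220, 5830659) = 222.65 + (+0.01218)·(-35) + (+0.009829)·(10) = 222.65 -0.426 +0.098 = 222.322 m.

222.3 m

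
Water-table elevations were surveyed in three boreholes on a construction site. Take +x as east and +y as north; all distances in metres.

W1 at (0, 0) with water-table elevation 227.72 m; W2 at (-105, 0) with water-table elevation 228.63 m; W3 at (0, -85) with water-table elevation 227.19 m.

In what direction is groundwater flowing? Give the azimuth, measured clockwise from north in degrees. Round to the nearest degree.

126°

∂h/∂x = (228.63 − 227.72) / (-105 − 0) = -0.008667
∂h/∂y = (227.19 − 227.72) / (-85 − 0) = +0.006235
Flow direction (−∇h) has components (+0.008667 E, -0.006235 N).
Azimuth = atan2(E, N) = atan2(+0.008667, -0.006235) = 125.7° ≈ 126°.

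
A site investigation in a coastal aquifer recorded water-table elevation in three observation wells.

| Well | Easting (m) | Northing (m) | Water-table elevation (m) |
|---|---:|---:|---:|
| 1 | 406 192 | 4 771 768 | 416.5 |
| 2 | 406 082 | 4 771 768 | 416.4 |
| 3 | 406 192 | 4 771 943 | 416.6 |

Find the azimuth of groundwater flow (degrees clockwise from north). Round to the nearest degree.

∂h/∂x = (416.4 − 416.5) / (406082 − 406192) = +0.0009091
∂h/∂y = (416.6 − 416.5) / (4771943 − 4771768) = +0.0005714
Flow direction (−∇h) has components (-0.0009091 E, -0.0005714 N).
Azimuth = atan2(E, N) = atan2(-0.0009091, -0.0005714) = 237.8° ≈ 238°.

238°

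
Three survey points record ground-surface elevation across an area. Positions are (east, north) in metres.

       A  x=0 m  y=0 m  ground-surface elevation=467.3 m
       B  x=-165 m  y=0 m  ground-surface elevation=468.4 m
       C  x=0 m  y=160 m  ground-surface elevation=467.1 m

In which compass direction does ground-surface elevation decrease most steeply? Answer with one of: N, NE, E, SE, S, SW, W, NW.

E

∂z/∂x = (468.4 − 467.3) / (-165 − 0) = -0.006667
∂z/∂y = (467.1 − 467.3) / (160 − 0) = -0.001250
Steepest decrease is along −∇f = (+0.006667 E, +0.001250 N) → east.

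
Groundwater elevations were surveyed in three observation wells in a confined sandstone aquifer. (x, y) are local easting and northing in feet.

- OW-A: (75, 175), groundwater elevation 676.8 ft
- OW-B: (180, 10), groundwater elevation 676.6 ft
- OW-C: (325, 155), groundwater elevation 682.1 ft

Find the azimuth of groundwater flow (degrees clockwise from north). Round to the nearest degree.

235°

Taking OW-A as reference: OW-B−OW-A = (105, -165, -0.2); OW-C−OW-A = (250, -20, +5.3).
Determinant of the coordinate differences = 105·(-20) − 250·(-165) = 39150.
∂h/∂x = [(-0.2)·(-20) − (+5.3)·(-165)] / 39150 = +0.02244
∂h/∂y = [105·(+5.3) − 250·(-0.2)] / 39150 = +0.01549
Flow direction (−∇h) has components (-0.02244 E, -0.01549 N).
Azimuth = atan2(E, N) = atan2(-0.02244, -0.01549) = 235.4° ≈ 235°.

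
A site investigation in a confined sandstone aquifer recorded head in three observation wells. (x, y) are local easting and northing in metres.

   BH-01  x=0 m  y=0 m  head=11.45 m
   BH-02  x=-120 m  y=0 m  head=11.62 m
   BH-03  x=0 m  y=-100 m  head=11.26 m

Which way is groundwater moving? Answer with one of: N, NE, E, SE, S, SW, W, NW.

∂h/∂x = (11.62 − 11.45) / (-120 − 0) = -0.001417
∂h/∂y = (11.26 − 11.45) / (-100 − 0) = +0.001900
Flow = −∇h = (+0.001417 east, -0.001900 north), which points southeast.

SE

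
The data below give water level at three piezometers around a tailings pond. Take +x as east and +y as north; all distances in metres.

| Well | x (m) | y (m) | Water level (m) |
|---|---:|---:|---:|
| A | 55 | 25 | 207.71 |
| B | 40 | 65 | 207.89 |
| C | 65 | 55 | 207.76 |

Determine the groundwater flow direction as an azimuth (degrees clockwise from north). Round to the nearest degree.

Taking A as reference: B−A = (-15, 40, +0.18); C−A = (10, 30, +0.05).
Solve a·Δx + b·Δy = Δh: det = (-15)·30 − 10·40 = -850.
∂h/∂x = [(+0.18)·30 − (+0.05)·40] / -850 = -0.004000
∂h/∂y = [(-15)·(+0.05) − 10·(+0.18)] / -850 = +0.003000
Flow direction (−∇h) has components (+0.004000 E, -0.003000 N).
Azimuth = atan2(E, N) = atan2(+0.004000, -0.003000) = 126.9° ≈ 127°.

127°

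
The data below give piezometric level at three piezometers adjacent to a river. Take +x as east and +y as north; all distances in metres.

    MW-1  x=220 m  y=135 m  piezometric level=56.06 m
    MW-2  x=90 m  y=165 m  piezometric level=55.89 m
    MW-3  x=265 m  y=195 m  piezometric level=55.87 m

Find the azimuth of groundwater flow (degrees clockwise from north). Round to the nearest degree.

With h = a·x + b·y + c and MW-1 as origin, the differences give:
  (-130)·a + 30·b = -0.17
  45·a + 60·b = -0.19
Eliminate b (×60 and ×30, subtract): -9150·a = -4.500 → a = ∂h/∂x = +0.0004918
Back-substitute: b = ∂h/∂y = -0.003536.
Flow direction (−∇h) has components (-0.0004918 E, +0.003536 N).
Azimuth = atan2(E, N) = atan2(-0.0004918, +0.003536) = 352.1° ≈ 352°.

352°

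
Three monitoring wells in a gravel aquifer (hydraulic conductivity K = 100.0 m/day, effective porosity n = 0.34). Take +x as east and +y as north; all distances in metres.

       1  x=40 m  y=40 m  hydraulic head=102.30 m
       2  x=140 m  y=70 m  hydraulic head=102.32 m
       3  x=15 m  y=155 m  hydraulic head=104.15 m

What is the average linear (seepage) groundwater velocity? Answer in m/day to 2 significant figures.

4.6 m/day

Three-point gradient (reference 1): Δ to 2 = (100, 30, +0.02), Δ to 3 = (-25, 115, +1.85).
∂h/∂x = -0.004343, ∂h/∂y = +0.01514 (det = 12250).
|∇h| = √(-0.004343² + 0.01514²) = 0.01575
Seepage velocity v = K·i/n = 100.0 × 0.01575 / 0.34 = 4.632 m/day.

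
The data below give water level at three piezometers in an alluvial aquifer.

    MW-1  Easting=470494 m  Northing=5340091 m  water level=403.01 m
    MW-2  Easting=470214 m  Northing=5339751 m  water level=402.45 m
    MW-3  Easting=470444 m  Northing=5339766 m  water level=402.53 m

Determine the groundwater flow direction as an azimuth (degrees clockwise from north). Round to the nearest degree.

190°

With h = a·x + b·y + c and MW-1 as origin, the differences give:
  (-280)·a + (-340)·b = -0.56
  (-50)·a + (-325)·b = -0.48
Eliminate b (×(-325) and ×(-340), subtract): 74000·a = 18.800 → a = ∂h/∂x = +0.0002541
Back-substitute: b = ∂h/∂y = +0.001438.
Flow direction (−∇h) has components (-0.0002541 E, -0.001438 N).
Azimuth = atan2(E, N) = atan2(-0.0002541, -0.001438) = 190.0° ≈ 190°.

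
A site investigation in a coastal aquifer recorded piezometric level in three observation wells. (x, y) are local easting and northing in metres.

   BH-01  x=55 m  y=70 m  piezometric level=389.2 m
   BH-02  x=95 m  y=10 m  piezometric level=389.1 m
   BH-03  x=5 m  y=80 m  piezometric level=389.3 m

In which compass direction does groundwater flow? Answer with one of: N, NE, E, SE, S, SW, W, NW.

E

Differences from BH-01: to BH-02 (Δx, Δy, Δh) = (40, -60, -0.1); to BH-03 = (-50, 10, +0.1).
Solve a·Δx + b·Δy = Δh: det = 40·10 − (-50)·(-60) = -2600.
∂h/∂x = [(-0.1)·10 − (+0.1)·(-60)] / -2600 = -0.001923
∂h/∂y = [40·(+0.1) − (-50)·(-0.1)] / -2600 = +0.0003846
Flow = −∇h = (+0.001923 east, -0.0003846 north), which points east.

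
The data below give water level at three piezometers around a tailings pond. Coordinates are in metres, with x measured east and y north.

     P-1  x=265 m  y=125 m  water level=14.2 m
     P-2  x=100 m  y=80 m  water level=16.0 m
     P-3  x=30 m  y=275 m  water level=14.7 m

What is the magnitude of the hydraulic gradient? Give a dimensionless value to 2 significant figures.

0.013

With h = a·x + b·y + c and P-1 as origin, the differences give:
  (-165)·a + (-45)·b = +1.8
  (-235)·a + 150·b = +0.5
Eliminate b (×150 and ×(-45), subtract): -35325·a = 292.50 → a = ∂h/∂x = -0.008280
Back-substitute: b = ∂h/∂y = -0.009639.
|∇h| = √(-0.008280² + -0.009639²) = 0.01271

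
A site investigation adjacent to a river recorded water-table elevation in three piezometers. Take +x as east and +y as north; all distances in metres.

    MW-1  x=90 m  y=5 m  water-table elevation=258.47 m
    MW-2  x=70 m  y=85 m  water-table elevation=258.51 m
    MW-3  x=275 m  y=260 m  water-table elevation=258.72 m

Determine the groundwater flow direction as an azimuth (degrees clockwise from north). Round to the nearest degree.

Taking MW-1 as reference: MW-2−MW-1 = (-20, 80, +0.04); MW-3−MW-1 = (185, 255, +0.25).
Solve a·Δx + b·Δy = Δh: det = (-20)·255 − 185·80 = -19900.
∂h/∂x = [(+0.04)·255 − (+0.25)·80] / -19900 = +0.0004925
∂h/∂y = [(-20)·(+0.25) − 185·(+0.04)] / -19900 = +0.0006231
Flow direction (−∇h) has components (-0.0004925 E, -0.0006231 N).
Azimuth = atan2(E, N) = atan2(-0.0004925, -0.0006231) = 218.3° ≈ 218°.

218°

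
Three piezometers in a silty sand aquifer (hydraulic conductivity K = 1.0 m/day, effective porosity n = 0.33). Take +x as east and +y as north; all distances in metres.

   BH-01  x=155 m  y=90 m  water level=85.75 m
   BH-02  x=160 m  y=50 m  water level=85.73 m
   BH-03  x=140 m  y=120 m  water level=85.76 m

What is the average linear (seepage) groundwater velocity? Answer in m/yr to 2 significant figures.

With h = a·x + b·y + c and BH-01 as origin, the differences give:
  5·a + (-40)·b = -0.02
  (-15)·a + 30·b = +0.01
Eliminate b (×30 and ×(-40), subtract): -450·a = -0.200 → a = ∂h/∂x = +0.0004444
Back-substitute: b = ∂h/∂y = +0.0005556.
|∇h| = √(0.0004444² + 0.0005556²) = 0.0007115
Seepage velocity v = K·i/n = 1.0 × 0.0007115 / 0.33 = 0.002156 m/day = 0.7875 m/yr.

0.79 m/yr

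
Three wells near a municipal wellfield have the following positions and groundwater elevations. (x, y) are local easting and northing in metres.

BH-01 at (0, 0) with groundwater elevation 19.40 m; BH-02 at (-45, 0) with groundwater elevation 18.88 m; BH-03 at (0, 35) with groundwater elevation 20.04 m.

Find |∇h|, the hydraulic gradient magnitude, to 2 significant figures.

0.022

∂h/∂x = (18.88 − 19.40) / (-45 − 0) = +0.01156
∂h/∂y = (20.04 − 19.40) / (35 − 0) = +0.01829
|∇h| = √(0.01156² + 0.01829²) = 0.02164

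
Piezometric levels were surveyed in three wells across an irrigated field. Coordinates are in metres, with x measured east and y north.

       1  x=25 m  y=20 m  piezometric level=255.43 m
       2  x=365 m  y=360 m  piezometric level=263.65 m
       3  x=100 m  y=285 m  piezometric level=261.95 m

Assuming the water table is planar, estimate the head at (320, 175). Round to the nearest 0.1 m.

259.1 m

With h = a·x + b·y + c and 1 as origin, the differences give:
  340·a + 340·b = +8.22
  75·a + 265·b = +6.52
Eliminate b (×265 and ×340, subtract): 64600·a = -38.500 → a = ∂h/∂x = -0.0005960
Back-substitute: b = ∂h/∂y = +0.02477.
h(320, 175) = 255.43 + (-0.0005960)·(295) + (+0.02477)·(155) = 255.43 -0.176 +3.840 = 259.094 m.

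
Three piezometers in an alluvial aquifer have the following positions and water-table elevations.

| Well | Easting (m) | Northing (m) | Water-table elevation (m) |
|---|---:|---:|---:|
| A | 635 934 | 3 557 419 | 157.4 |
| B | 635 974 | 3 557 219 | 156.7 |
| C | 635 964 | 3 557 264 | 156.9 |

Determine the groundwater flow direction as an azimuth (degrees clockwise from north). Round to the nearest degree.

Taking A as reference: B−A = (40, -200, -0.7); C−A = (30, -155, -0.5).
Determinant of the coordinate differences = 40·(-155) − 30·(-200) = -200.
∂h/∂x = [(-0.7)·(-155) − (-0.5)·(-200)] / -200 = -0.04250
∂h/∂y = [40·(-0.5) − 30·(-0.7)] / -200 = -0.005000
Flow direction (−∇h) has components (+0.04250 E, +0.005000 N).
Azimuth = atan2(E, N) = atan2(+0.04250, +0.005000) = 83.3° ≈ 083°.

083°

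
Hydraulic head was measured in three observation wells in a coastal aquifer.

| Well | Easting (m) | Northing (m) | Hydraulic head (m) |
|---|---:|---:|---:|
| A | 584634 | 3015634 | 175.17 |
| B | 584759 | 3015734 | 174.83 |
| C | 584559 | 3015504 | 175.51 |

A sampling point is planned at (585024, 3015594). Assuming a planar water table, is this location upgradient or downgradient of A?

downgradient

Differences from A: to B (Δx, Δy, Δh) = (125, 100, -0.34); to C = (-75, -130, +0.34).
Determinant of the coordinate differences = 125·(-130) − (-75)·100 = -8750.
∂h/∂x = [(-0.34)·(-130) − (+0.34)·100] / -8750 = -0.001166
∂h/∂y = [125·(+0.34) − (-75)·(-0.34)] / -8750 = -0.001943
Head at (585024, 3015594) = 175.17 + (-0.001166)·(390) + (-0.001943)·(-40) = 174.79 m.
That is lower than the 175.17 m at A, so the point is downgradient.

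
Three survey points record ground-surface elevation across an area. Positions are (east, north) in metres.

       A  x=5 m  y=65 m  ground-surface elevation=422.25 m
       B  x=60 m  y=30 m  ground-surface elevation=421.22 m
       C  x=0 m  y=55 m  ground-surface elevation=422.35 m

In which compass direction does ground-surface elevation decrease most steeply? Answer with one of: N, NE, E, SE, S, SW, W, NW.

E

Taking A as reference: B−A = (55, -35, -1.03); C−A = (-5, -10, +0.10).
Solve a·Δx + b·Δy = Δz: det = 55·(-10) − (-5)·(-35) = -725.
∂z/∂x = [(-1.03)·(-10) − (+0.10)·(-35)] / -725 = -0.01903
∂z/∂y = [55·(+0.10) − (-5)·(-1.03)] / -725 = -0.0004828
Steepest decrease is along −∇f = (+0.01903 E, +0.0004828 N) → east.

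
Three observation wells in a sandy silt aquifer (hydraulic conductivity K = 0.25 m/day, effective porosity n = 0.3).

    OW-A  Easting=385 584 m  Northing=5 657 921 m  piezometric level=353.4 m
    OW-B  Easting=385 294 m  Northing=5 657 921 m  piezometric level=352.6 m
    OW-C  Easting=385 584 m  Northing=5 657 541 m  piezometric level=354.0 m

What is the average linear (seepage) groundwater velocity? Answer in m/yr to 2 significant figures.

0.97 m/yr

∂h/∂x = (352.6 − 353.4) / (385294 − 385584) = +0.002759
∂h/∂y = (354.0 − 353.4) / (5657541 − 5657921) = -0.001579
|∇h| = √(0.002759² + -0.001579²) = 0.003179
Seepage velocity v = K·i/n = 0.25 × 0.003179 / 0.3 = 0.002649 m/day = 0.9675 m/yr.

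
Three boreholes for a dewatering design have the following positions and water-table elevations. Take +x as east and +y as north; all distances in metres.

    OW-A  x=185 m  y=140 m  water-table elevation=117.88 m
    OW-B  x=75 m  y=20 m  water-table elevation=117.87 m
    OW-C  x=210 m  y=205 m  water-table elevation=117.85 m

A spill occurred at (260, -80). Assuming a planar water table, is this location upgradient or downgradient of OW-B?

upgradient

Differences from OW-A: to OW-B (Δx, Δy, Δh) = (-110, -120, -0.01); to OW-C = (25, 65, -0.03).
Determinant of the coordinate differences = (-110)·65 − 25·(-120) = -4150.
∂h/∂x = [(-0.01)·65 − (-0.03)·(-120)] / -4150 = +0.001024
∂h/∂y = [(-110)·(-0.03) − 25·(-0.01)] / -4150 = -0.0008554
Head at (260, -80) = 117.88 + (+0.001024)·(75) + (-0.0008554)·(-220) = 118.14 m.
That is higher than the 117.87 m at OW-B, so the point is upgradient.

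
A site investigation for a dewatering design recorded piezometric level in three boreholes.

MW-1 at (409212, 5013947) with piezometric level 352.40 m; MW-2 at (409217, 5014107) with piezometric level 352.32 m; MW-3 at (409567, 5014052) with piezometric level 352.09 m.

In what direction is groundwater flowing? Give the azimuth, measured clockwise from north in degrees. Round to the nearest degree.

With h = a·x + b·y + c and MW-1 as origin, the differences give:
  5·a + 160·b = -0.08
  355·a + 105·b = -0.31
Eliminate b (×105 and ×160, subtract): -56275·a = 41.200 → a = ∂h/∂x = -0.0007321
Back-substitute: b = ∂h/∂y = -0.0004771.
Flow direction (−∇h) has components (+0.0007321 E, +0.0004771 N).
Azimuth = atan2(E, N) = atan2(+0.0007321, +0.0004771) = 56.9° ≈ 057°.

057°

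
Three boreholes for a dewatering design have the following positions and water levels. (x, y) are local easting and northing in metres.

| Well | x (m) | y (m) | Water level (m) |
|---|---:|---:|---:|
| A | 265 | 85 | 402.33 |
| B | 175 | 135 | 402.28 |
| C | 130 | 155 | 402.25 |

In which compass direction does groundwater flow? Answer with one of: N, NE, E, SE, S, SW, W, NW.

SW

Taking A as reference: B−A = (-90, 50, -0.05); C−A = (-135, 70, -0.08).
Determinant of the coordinate differences = (-90)·70 − (-135)·50 = 450.
∂h/∂x = [(-0.05)·70 − (-0.08)·50] / 450 = +0.001111
∂h/∂y = [(-90)·(-0.08) − (-135)·(-0.05)] / 450 = +0.0010000
Flow = −∇h = (-0.001111 east, -0.0010000 north), which points southwest.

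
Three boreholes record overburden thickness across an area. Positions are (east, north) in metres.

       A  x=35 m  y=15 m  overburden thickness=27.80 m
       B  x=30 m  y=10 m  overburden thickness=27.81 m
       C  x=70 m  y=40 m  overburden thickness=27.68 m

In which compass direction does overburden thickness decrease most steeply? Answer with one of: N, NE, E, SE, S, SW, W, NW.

Differences from A: to B (Δx, Δy, Δh) = (-5, -5, +0.01); to C = (35, 25, -0.12).
Solve a·Δx + b·Δy = Δd: det = (-5)·25 − 35·(-5) = 50.
∂d/∂x = [(+0.01)·25 − (-0.12)·(-5)] / 50 = -0.007000
∂d/∂y = [(-5)·(-0.12) − 35·(+0.01)] / 50 = +0.005000
Steepest decrease is along −∇f = (+0.007000 E, -0.005000 N) → southeast.

SE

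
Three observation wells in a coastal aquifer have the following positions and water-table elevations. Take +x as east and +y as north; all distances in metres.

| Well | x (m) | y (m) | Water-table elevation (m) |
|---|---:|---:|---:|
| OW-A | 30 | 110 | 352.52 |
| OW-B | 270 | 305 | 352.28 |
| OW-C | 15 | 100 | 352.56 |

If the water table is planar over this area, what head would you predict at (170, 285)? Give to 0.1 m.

Differences from OW-A: to OW-B (Δx, Δy, Δh) = (240, 195, -0.24); to OW-C = (-15, -10, +0.04).
Determinant of the coordinate differences = 240·(-10) − (-15)·195 = 525.
∂h/∂x = [(-0.24)·(-10) − (+0.04)·195] / 525 = -0.01029
∂h/∂y = [240·(+0.04) − (-15)·(-0.24)] / 525 = +0.01143
h(170, 285) = 352.52 + (-0.01029)·(140) + (+0.01143)·(175) = 352.52 -1.440 +2.000 = 353.080 m.

353.1 m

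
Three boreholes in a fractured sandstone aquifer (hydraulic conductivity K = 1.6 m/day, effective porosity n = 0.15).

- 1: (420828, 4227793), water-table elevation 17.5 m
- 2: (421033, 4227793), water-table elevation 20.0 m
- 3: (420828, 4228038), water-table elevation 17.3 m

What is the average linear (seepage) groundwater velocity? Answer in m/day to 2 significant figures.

0.13 m/day

∂h/∂x = (20.0 − 17.5) / (421033 − 420828) = +0.01220
∂h/∂y = (17.3 − 17.5) / (4228038 − 4227793) = -0.0008163
|∇h| = √(0.01220² + -0.0008163²) = 0.01223
Seepage velocity v = K·i/n = 1.6 × 0.01223 / 0.15 = 0.1305 m/day.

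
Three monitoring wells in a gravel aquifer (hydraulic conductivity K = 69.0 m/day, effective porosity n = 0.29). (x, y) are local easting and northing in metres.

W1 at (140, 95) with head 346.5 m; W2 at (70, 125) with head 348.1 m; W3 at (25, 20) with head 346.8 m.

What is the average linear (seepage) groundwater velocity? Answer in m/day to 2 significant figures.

Taking W1 as reference: W2−W1 = (-70, 30, +1.6); W3−W1 = (-115, -75, +0.3).
Solve a·Δx + b·Δy = Δh: det = (-70)·(-75) − (-115)·30 = 8700.
∂h/∂x = [(+1.6)·(-75) − (+0.3)·30] / 8700 = -0.01483
∂h/∂y = [(-70)·(+0.3) − (-115)·(+1.6)] / 8700 = +0.01874
|∇h| = √(-0.01483² + 0.01874²) = 0.0239
Seepage velocity v = K·i/n = 69.0 × 0.0239 / 0.29 = 5.687 m/day.

5.7 m/day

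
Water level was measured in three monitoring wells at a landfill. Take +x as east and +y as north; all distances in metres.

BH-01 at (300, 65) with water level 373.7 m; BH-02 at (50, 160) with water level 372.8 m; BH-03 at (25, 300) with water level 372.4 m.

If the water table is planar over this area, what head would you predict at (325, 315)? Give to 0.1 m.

Three-point gradient (reference BH-01): Δ to BH-02 = (-250, 95, -0.9), Δ to BH-03 = (-275, 235, -1.3).
∂h/∂x = +0.002697, ∂h/∂y = -0.002375 (det = -32625).
h(325, 315) = 373.7 + (+0.002697)·(25) + (-0.002375)·(250) = 373.7 +0.067 -0.594 = 373.174 m.

373.2 m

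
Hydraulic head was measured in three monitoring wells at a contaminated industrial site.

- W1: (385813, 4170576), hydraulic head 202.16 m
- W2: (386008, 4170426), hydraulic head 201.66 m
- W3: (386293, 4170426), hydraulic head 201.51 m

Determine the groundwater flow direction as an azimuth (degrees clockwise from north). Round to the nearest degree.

169°

With h = a·x + b·y + c and W1 as origin, the differences give:
  195·a + (-150)·b = -0.50
  480·a + (-150)·b = -0.65
Eliminate b (×(-150) and ×(-150), subtract): 42750·a = -22.500 → a = ∂h/∂x = -0.0005263
Back-substitute: b = ∂h/∂y = +0.002649.
Flow direction (−∇h) has components (+0.0005263 E, -0.002649 N).
Azimuth = atan2(E, N) = atan2(+0.0005263, -0.002649) = 168.8° ≈ 169°.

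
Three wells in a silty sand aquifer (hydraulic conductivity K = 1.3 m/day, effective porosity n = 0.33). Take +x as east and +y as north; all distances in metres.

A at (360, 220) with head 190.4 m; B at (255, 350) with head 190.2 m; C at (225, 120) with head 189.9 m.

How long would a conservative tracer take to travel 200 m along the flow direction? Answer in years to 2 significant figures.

Three-point gradient (reference A): Δ to B = (-105, 130, -0.2), Δ to C = (-135, -100, -0.5).
∂h/∂x = +0.003030, ∂h/∂y = +0.0009091 (det = 28050).
|∇h| = √(0.003030² + 0.0009091²) = 0.003163
Seepage velocity v = K·i/n = 1.3 × 0.003163 / 0.33 = 0.01246 m/day.
t = 200 / 0.01246 = 1.605e+04 days = 43.9 years.

44 years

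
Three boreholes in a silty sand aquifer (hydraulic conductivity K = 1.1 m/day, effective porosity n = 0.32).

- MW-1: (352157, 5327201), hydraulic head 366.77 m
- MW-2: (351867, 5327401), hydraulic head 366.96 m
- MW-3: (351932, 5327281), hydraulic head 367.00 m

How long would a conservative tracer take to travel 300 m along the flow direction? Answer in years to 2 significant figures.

130 years

Differences from MW-1: to MW-2 (Δx, Δy, Δh) = (-290, 200, +0.19); to MW-3 = (-225, 80, +0.23).
Determinant of the coordinate differences = (-290)·80 − (-225)·200 = 21800.
∂h/∂x = [(+0.19)·80 − (+0.23)·200] / 21800 = -0.001413
∂h/∂y = [(-290)·(+0.23) − (-225)·(+0.19)] / 21800 = -0.001099
|∇h| = √(-0.001413² + -0.001099²) = 0.00179
Seepage velocity v = K·i/n = 1.1 × 0.00179 / 0.32 = 0.006153 m/day.
t = 300 / 0.006153 = 4.876e+04 days = 133 years.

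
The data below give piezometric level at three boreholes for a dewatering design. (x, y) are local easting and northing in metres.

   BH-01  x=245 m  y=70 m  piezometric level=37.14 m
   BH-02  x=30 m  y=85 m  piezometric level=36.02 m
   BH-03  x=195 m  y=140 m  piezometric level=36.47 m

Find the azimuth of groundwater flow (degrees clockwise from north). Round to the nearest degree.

With h = a·x + b·y + c and BH-01 as origin, the differences give:
  (-215)·a + 15·b = -1.12
  (-50)·a + 70·b = -0.67
Eliminate b (×70 and ×15, subtract): -14300·a = -68.350 → a = ∂h/∂x = +0.004780
Back-substitute: b = ∂h/∂y = -0.006157.
Flow direction (−∇h) has components (-0.004780 E, +0.006157 N).
Azimuth = atan2(E, N) = atan2(-0.004780, +0.006157) = 322.2° ≈ 322°.

322°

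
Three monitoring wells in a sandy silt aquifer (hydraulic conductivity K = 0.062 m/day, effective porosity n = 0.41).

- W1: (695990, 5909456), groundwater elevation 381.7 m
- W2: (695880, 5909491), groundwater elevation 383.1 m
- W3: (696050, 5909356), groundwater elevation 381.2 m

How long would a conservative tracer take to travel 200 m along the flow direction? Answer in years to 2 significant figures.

With h = a·x + b·y + c and W1 as origin, the differences give:
  (-110)·a + 35·b = +1.4
  60·a + (-100)·b = -0.5
Eliminate b (×(-100) and ×35, subtract): 8900·a = -122.50 → a = ∂h/∂x = -0.01376
Back-substitute: b = ∂h/∂y = -0.003258.
|∇h| = √(-0.01376² + -0.003258²) = 0.01414
Seepage velocity v = K·i/n = 0.062 × 0.01414 / 0.41 = 0.002138 m/day.
t = 200 / 0.002138 = 9.355e+04 days = 256 years.

260 years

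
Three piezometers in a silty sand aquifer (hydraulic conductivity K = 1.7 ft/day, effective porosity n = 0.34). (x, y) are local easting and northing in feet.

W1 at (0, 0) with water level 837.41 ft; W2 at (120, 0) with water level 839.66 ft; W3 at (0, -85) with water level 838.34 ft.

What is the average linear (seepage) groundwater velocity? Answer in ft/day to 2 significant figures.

∂h/∂x = (839.66 − 837.41) / (120 − 0) = +0.01875
∂h/∂y = (838.34 − 837.41) / (-85 − 0) = -0.01094
|∇h| = √(0.01875² + -0.01094²) = 0.02171
Seepage velocity v = K·i/n = 1.7 × 0.02171 / 0.34 = 0.1085 ft/day.

0.11 ft/day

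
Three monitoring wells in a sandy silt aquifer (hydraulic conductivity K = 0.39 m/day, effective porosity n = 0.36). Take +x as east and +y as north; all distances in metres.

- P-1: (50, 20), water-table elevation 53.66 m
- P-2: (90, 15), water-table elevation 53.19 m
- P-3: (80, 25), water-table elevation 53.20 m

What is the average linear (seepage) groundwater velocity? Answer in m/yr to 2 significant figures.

Differences from P-1: to P-2 (Δx, Δy, Δh) = (40, -5, -0.47); to P-3 = (30, 5, -0.46).
Solve a·Δx + b·Δy = Δh: det = 40·5 − 30·(-5) = 350.
∂h/∂x = [(-0.47)·5 − (-0.46)·(-5)] / 350 = -0.01329
∂h/∂y = [40·(-0.46) − 30·(-0.47)] / 350 = -0.01229
|∇h| = √(-0.01329² + -0.01229²) = 0.0181
Seepage velocity v = K·i/n = 0.39 × 0.0181 / 0.36 = 0.01961 m/day = 7.163 m/yr.

7.2 m/yr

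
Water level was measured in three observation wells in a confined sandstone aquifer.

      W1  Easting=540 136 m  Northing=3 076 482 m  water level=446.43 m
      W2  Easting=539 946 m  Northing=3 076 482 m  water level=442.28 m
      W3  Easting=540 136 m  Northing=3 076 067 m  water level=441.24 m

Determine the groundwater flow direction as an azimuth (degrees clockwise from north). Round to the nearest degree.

∂h/∂x = (442.28 − 446.43) / (539946 − 540136) = +0.02184
∂h/∂y = (441.24 − 446.43) / (3076067 − 3076482) = +0.01251
Flow direction (−∇h) has components (-0.02184 E, -0.01251 N).
Azimuth = atan2(E, N) = atan2(-0.02184, -0.01251) = 240.2° ≈ 240°.

240°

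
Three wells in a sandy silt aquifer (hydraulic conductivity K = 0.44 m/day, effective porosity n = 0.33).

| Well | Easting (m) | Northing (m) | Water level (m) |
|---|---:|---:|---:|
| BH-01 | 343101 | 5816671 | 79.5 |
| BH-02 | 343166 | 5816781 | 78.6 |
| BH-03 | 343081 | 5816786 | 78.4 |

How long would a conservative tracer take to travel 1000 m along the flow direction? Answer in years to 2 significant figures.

Differences from BH-01: to BH-02 (Δx, Δy, Δh) = (65, 110, -0.9); to BH-03 = (-20, 115, -1.1).
Determinant of the coordinate differences = 65·115 − (-20)·110 = 9675.
∂h/∂x = [(-0.9)·115 − (-1.1)·110] / 9675 = +0.001809
∂h/∂y = [65·(-1.1) − (-20)·(-0.9)] / 9675 = -0.009251
|∇h| = √(0.001809² + -0.009251²) = 0.009426
Seepage velocity v = K·i/n = 0.44 × 0.009426 / 0.33 = 0.01257 m/day.
t = 1000 / 0.01257 = 7.955e+04 days = 218 years.

220 years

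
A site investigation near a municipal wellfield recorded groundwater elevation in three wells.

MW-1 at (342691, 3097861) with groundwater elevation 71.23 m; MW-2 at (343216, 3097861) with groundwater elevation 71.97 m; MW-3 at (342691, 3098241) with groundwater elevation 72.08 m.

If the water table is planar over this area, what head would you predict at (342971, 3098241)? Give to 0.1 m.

72.5 m

∂h/∂x = (71.97 − 71.23) / (343216 − 342691) = +0.001410
∂h/∂y = (72.08 − 71.23) / (3098241 − 3097861) = +0.002237
h(342971, 3098241) = 71.23 + (+0.001410)·(280) + (+0.002237)·(380) = 71.23 +0.395 +0.850 = 72.475 m.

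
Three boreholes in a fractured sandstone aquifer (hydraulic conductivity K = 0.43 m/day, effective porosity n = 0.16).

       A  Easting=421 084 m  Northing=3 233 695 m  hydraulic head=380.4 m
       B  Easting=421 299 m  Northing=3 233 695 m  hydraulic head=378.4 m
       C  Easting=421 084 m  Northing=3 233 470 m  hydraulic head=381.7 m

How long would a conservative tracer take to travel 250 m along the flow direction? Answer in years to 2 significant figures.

∂h/∂x = (378.4 − 380.4) / (421299 − 421084) = -0.009302
∂h/∂y = (381.7 − 380.4) / (3233470 − 3233695) = -0.005778
|∇h| = √(-0.009302² + -0.005778²) = 0.01095
Seepage velocity v = K·i/n = 0.43 × 0.01095 / 0.16 = 0.02943 m/day.
t = 250 / 0.02943 = 8495 days = 23.3 years.

23 years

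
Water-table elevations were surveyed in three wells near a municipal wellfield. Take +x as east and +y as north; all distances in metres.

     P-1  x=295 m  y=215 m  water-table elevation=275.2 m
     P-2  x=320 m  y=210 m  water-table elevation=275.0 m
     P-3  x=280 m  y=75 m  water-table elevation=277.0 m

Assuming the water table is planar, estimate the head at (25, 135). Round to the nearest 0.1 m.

Taking P-1 as reference: P-2−P-1 = (25, -5, -0.2); P-3−P-1 = (-15, -140, +1.8).
Solve a·Δx + b·Δy = Δh: det = 25·(-140) − (-15)·(-5) = -3575.
∂h/∂x = [(-0.2)·(-140) − (+1.8)·(-5)] / -3575 = -0.01035
∂h/∂y = [25·(+1.8) − (-15)·(-0.2)] / -3575 = -0.01175
h(25, 135) = 275.2 + (-0.01035)·(-270) + (-0.01175)·(-80) = 275.2 +2.794 +0.940 = 278.934 m.

278.9 m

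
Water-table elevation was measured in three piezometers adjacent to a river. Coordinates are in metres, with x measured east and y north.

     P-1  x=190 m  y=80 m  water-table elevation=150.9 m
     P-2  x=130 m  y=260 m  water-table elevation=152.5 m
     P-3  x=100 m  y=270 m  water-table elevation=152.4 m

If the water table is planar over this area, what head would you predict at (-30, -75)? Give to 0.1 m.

Differences from P-1: to P-2 (Δx, Δy, Δh) = (-60, 180, +1.6); to P-3 = (-90, 190, +1.5).
Solve a·Δx + b·Δy = Δh: det = (-60)·190 − (-90)·180 = 4800.
∂h/∂x = [(+1.6)·190 − (+1.5)·180] / 4800 = +0.007083
∂h/∂y = [(-60)·(+1.5) − (-90)·(+1.6)] / 4800 = +0.01125
h(-30, -75) = 150.9 + (+0.007083)·(-220) + (+0.01125)·(-155) = 150.9 -1.558 -1.744 = 147.598 m.

147.6 m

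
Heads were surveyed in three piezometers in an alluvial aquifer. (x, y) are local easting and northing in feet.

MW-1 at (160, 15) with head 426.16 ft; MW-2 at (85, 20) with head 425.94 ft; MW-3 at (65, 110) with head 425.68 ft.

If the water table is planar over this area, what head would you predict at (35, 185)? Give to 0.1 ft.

With h = a·x + b·y + c and MW-1 as origin, the differences give:
  (-75)·a + 5·b = -0.22
  (-95)·a + 95·b = -0.48
Eliminate b (×95 and ×5, subtract): -6650·a = -18.500 → a = ∂h/∂x = +0.002782
Back-substitute: b = ∂h/∂y = -0.002271.
h(35, 185) = 426.16 + (+0.002782)·(-125) + (-0.002271)·(170) = 426.16 -0.348 -0.386 = 425.426 ft.

425.4 ft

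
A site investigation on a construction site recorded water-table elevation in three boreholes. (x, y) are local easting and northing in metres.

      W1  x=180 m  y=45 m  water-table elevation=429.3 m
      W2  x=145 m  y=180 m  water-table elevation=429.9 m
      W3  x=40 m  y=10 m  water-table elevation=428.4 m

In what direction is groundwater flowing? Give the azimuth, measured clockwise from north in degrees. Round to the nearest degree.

Differences from W1: to W2 (Δx, Δy, Δh) = (-35, 135, +0.6); to W3 = (-140, -35, -0.9).
Determinant of the coordinate differences = (-35)·(-35) − (-140)·135 = 20125.
∂h/∂x = [(+0.6)·(-35) − (-0.9)·135] / 20125 = +0.004994
∂h/∂y = [(-35)·(-0.9) − (-140)·(+0.6)] / 20125 = +0.005739
Flow direction (−∇h) has components (-0.004994 E, -0.005739 N).
Azimuth = atan2(E, N) = atan2(-0.004994, -0.005739) = 221.0° ≈ 221°.

221°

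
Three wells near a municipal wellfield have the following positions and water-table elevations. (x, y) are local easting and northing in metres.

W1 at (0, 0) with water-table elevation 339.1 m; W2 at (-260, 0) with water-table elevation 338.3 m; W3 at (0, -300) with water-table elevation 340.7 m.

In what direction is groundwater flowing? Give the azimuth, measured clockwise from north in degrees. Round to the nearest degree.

330°

∂h/∂x = (338.3 − 339.1) / (-260 − 0) = +0.003077
∂h/∂y = (340.7 − 339.1) / (-300 − 0) = -0.005333
Flow direction (−∇h) has components (-0.003077 E, +0.005333 N).
Azimuth = atan2(E, N) = atan2(-0.003077, +0.005333) = 330.0° ≈ 330°.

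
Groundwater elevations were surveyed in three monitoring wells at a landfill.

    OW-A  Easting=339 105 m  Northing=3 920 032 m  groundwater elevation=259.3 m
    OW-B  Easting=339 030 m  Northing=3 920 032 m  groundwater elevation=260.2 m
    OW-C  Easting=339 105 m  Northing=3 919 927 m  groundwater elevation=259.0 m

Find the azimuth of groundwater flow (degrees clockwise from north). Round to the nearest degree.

103°

∂h/∂x = (260.2 − 259.3) / (339030 − 339105) = -0.01200
∂h/∂y = (259.0 − 259.3) / (3919927 − 3920032) = +0.002857
Flow direction (−∇h) has components (+0.01200 E, -0.002857 N).
Azimuth = atan2(E, N) = atan2(+0.01200, -0.002857) = 103.4° ≈ 103°.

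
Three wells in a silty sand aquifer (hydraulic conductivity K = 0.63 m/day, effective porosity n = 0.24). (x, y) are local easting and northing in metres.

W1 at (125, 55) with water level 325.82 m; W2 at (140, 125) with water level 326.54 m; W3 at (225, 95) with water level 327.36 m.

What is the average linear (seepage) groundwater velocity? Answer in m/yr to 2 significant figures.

Differences from W1: to W2 (Δx, Δy, Δh) = (15, 70, +0.72); to W3 = (100, 40, +1.54).
Solve a·Δx + b·Δy = Δh: det = 15·40 − 100·70 = -6400.
∂h/∂x = [(+0.72)·40 − (+1.54)·70] / -6400 = +0.01234
∂h/∂y = [15·(+1.54) − 100·(+0.72)] / -6400 = +0.007641
|∇h| = √(0.01234² + 0.007641²) = 0.01451
Seepage velocity v = K·i/n = 0.63 × 0.01451 / 0.24 = 0.03809 m/day = 13.91 m/yr.

14 m/yr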